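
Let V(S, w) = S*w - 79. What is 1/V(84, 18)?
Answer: 1/1433 ≈ 0.00069784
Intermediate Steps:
V(S, w) = -79 + S*w
1/V(84, 18) = 1/(-79 + 84*18) = 1/(-79 + 1512) = 1/1433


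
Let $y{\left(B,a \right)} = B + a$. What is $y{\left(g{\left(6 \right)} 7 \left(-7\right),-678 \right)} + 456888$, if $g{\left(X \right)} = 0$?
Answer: $456210$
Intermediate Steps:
$y{\left(g{\left(6 \right)} 7 \left(-7\right),-678 \right)} + 456888 = \left(0 \cdot 7 \left(-7\right) - 678\right) + 456888 = \left(0 \left(-7\right) - 678\right) + 456888 = \left(0 - 678\right) + 456888 = -678 + 456888 = 456210$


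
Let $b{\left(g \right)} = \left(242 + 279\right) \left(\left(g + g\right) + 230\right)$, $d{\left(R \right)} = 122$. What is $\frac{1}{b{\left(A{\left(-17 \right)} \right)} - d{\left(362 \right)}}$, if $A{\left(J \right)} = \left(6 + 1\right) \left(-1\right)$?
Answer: $\frac{1}{112414} \approx 8.8957 \cdot 10^{-6}$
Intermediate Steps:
$A{\left(J \right)} = -7$ ($A{\left(J \right)} = 7 \left(-1\right) = -7$)
$b{\left(g \right)} = 119830 + 1042 g$ ($b{\left(g \right)} = 521 \left(2 g + 230\right) = 521 \left(230 + 2 g\right) = 119830 + 1042 g$)
$\frac{1}{b{\left(A{\left(-17 \right)} \right)} - d{\left(362 \right)}} = \frac{1}{\left(119830 + 1042 \left(-7\right)\right) - 122} = \frac{1}{\left(119830 - 7294\right) - 122} = \frac{1}{112536 - 122} = \frac{1}{112414}$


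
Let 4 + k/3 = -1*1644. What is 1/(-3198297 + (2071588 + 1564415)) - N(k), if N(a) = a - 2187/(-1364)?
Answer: 1475381961619/298515492 ≈ 4942.4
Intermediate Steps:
k = -4944 (k = -12 + 3*(-1*1644) = -12 + 3*(-1644) = -12 - 4932 = -4944)
N(a) = 2187/1364 + a (N(a) = a - 2187*(-1/1364) = a + 2187/1364 = 2187/1364 + a)
1/(-3198297 + (2071588 + 1564415)) - N(k) = 1/(-3198297 + (2071588 + 1564415)) - (2187/1364 - 4944) = 1/(-3198297 + 3636003) - 1*(-6741429/1364) = 1/437706 + 6741429/1364 = 1475381961619/298515492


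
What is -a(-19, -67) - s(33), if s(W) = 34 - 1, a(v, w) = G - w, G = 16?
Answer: -116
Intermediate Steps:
a(v, w) = 16 - w
s(W) = 33
-a(-19, -67) - s(33) = -(16 - 1*(-67)) - 1*33 = -(16 + 67) - 33 = -1*83 - 33 = -83 - 33 = -116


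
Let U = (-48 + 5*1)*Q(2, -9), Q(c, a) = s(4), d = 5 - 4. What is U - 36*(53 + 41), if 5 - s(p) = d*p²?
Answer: -2911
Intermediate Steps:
d = 1
s(p) = 5 - p²
Q(c, a) = -11 (Q(c, a) = 5 - 1*4² = 5 - 1*16 = 5 - 16 = -11)
U = 473 (U = (-48 + 5*1)*(-11) = (-48 + 5)*(-11) = -43*(-11) = 473)
U - 36*(53 + 41) = 473 - 36*(53 + 41) = 473 - 36*94 = 473 - 1*3384 = 473 - 3384 = -2911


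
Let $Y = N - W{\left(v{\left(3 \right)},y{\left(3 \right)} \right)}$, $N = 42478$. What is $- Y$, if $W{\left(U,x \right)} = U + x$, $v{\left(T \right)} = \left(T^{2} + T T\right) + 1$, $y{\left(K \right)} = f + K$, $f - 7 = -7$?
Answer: $-42456$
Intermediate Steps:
$f = 0$ ($f = 7 - 7 = 0$)
$y{\left(K \right)} = K$ ($y{\left(K \right)} = 0 + K = K$)
$v{\left(T \right)} = 1 + 2 T^{2}$ ($v{\left(T \right)} = \left(T^{2} + T^{2}\right) + 1 = 2 T^{2} + 1 = 1 + 2 T^{2}$)
$Y = 42456$ ($Y = 42478 - \left(\left(1 + 2 \cdot 3^{2}\right) + 3\right) = 42478 - \left(\left(1 + 2 \cdot 9\right) + 3\right) = 42478 - \left(\left(1 + 18\right) + 3\right) = 42478 - \left(19 + 3\right) = 42478 - 22 = 42456$)
$- Y = \left(-1\right) 42456 = -42456$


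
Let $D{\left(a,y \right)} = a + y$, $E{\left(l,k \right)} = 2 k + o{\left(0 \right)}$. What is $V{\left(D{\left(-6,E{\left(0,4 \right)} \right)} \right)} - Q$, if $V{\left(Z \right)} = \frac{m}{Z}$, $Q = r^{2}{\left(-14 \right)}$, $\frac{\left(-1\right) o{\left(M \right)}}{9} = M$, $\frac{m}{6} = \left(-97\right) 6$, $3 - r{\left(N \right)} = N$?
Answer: $-2035$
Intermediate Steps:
$r{\left(N \right)} = 3 - N$
$m = -3492$ ($m = 6 \left(\left(-97\right) 6\right) = 6 \left(-582\right) = -3492$)
$o{\left(M \right)} = - 9 M$
$E{\left(l,k \right)} = 2 k$ ($E{\left(l,k \right)} = 2 k - 0 = 2 k + 0 = 2 k$)
$Q = 289$ ($Q = \left(3 - -14\right)^{2} = \left(3 + 14\right)^{2} = 17^{2} = 289$)
$V{\left(Z \right)} = - \frac{3492}{Z}$
$V{\left(D{\left(-6,E{\left(0,4 \right)} \right)} \right)} - Q = - \frac{3492}{-6 + 2 \cdot 4} - 289 = - \frac{3492}{-6 + 8} - 289 = - \frac{3492}{2} - 289 = \left(-3492\right) \frac{1}{2} - 289 = -1746 - 289 = -2035$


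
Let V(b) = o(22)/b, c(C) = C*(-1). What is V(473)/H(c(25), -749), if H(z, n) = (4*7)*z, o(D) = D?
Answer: -1/15050 ≈ -6.6445e-5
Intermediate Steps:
c(C) = -C
V(b) = 22/b
H(z, n) = 28*z
V(473)/H(c(25), -749) = (22/473)/((28*(-1*25))) = (22*(1/473))/((28*(-25))) = (2/43)/(-700) = (2/43)*(-1/700) = -1/15050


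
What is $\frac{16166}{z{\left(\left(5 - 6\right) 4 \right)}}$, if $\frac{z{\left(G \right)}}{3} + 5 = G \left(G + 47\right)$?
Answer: $- \frac{274}{9} \approx -30.444$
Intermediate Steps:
$z{\left(G \right)} = -15 + 3 G \left(47 + G\right)$ ($z{\left(G \right)} = -15 + 3 G \left(G + 47\right) = -15 + 3 G \left(47 + G\right)$)
$\frac{16166}{z{\left(\left(5 - 6\right) 4 \right)}} = \frac{16166}{-15 + 3 \left(\left(5 - 6\right) 4\right)^{2} + 141 \left(5 - 6\right) 4} = \frac{16166}{-15 + 3 \left(\left(-1\right) 4\right)^{2} + 141 \left(\left(-1\right) 4\right)} = \frac{16166}{-15 + 3 \left(-4\right)^{2} + 141 \left(-4\right)} = \frac{16166}{-15 + 3 \cdot 16 - 564} = \frac{16166}{-15 + 48 - 564} = \frac{16166}{-531} = 16166 \left(- \frac{1}{531}\right) = - \frac{274}{9}$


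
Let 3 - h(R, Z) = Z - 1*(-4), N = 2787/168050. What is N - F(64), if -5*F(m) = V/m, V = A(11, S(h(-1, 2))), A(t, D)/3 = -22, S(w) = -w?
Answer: -509973/2688800 ≈ -0.18967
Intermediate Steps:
N = 2787/168050 (N = 2787*(1/168050) = 2787/168050 ≈ 0.016584)
h(R, Z) = -1 - Z (h(R, Z) = 3 - (Z - 1*(-4)) = 3 - (Z + 4) = 3 - (4 + Z) = 3 + (-4 - Z) = -1 - Z)
A(t, D) = -66 (A(t, D) = 3*(-22) = -66)
V = -66
F(m) = 66/(5*m) (F(m) = -(-66)/(5*m) = 66/(5*m))
N - F(64) = 2787/168050 - 66/(5*64) = 2787/168050 - 1*33/160 = 2787/168050 - 33/160 = -509973/2688800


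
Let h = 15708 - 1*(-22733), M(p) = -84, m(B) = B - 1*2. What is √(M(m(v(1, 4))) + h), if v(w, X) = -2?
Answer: 11*√317 ≈ 195.85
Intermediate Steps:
m(B) = -2 + B (m(B) = B - 2 = -2 + B)
h = 38441 (h = 15708 + 22733 = 38441)
√(M(m(v(1, 4))) + h) = √(-84 + 38441) = √38357 = 11*√317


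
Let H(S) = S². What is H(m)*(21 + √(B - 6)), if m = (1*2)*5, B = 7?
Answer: 2200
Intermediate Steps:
m = 10 (m = 2*5 = 10)
H(m)*(21 + √(B - 6)) = 10²*(21 + √(7 - 6)) = 100*(21 + √1) = 100*(21 + 1) = 100*22 = 2200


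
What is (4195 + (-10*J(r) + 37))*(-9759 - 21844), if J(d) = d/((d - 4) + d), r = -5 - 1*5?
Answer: -801673301/6 ≈ -1.3361e+8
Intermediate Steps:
r = -10 (r = -5 - 5 = -10)
J(d) = d/(-4 + 2*d) (J(d) = d/((-4 + d) + d) = d/(-4 + 2*d))
(4195 + (-10*J(r) + 37))*(-9759 - 21844) = (4195 + (-5*(-10)/(-2 - 10) + 37))*(-9759 - 21844) = (4195 + (-5*(-10)/(-12) + 37))*(-31603) = (4195 + (-5*(-10)*(-1)/12 + 37))*(-31603) = (4195 + (-10*5/12 + 37))*(-31603) = (4195 + (-25/6 + 37))*(-31603) = (4195 + 197/6)*(-31603) = (25367/6)*(-31603) = -801673301/6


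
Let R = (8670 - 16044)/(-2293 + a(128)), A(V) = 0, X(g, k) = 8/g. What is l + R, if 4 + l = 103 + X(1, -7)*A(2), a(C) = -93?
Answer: 121794/1193 ≈ 102.09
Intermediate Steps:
R = 3687/1193 (R = (8670 - 16044)/(-2293 - 93) = -7374/(-2386) = -7374*(-1/2386) = 3687/1193 ≈ 3.0905)
l = 99 (l = -4 + (103 + (8/1)*0) = -4 + (103 + (8*1)*0) = -4 + (103 + 8*0) = -4 + (103 + 0) = -4 + 103 = 99)
l + R = 99 + 3687/1193 = 121794/1193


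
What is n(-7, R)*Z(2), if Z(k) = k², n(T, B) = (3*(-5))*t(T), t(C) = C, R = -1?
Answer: 420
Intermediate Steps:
n(T, B) = -15*T (n(T, B) = (3*(-5))*T = -15*T)
n(-7, R)*Z(2) = -15*(-7)*2² = 105*4 = 420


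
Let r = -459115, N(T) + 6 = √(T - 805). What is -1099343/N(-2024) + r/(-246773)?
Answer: 543014795103/235668215 + 1099343*I*√2829/2865 ≈ 2304.1 + 20409.0*I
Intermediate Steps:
N(T) = -6 + √(-805 + T) (N(T) = -6 + √(T - 805) = -6 + √(-805 + T))
-1099343/N(-2024) + r/(-246773) = -1099343/(-6 + √(-805 - 2024)) - 459115/(-246773) = -1099343/(-6 + √(-2829)) - 459115*(-1/246773) = -1099343/(-6 + I*√2829) + 459115/246773 = 459115/246773 - 1099343/(-6 + I*√2829)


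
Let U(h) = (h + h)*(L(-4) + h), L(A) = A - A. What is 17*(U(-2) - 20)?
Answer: -204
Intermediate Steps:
L(A) = 0
U(h) = 2*h**2 (U(h) = (h + h)*(0 + h) = (2*h)*h = 2*h**2)
17*(U(-2) - 20) = 17*(2*(-2)**2 - 20) = 17*(2*4 - 20) = 17*(8 - 20) = 17*(-12) = -204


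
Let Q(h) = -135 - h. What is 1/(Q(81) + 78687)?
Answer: 1/78471 ≈ 1.2744e-5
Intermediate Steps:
1/(Q(81) + 78687) = 1/((-135 - 1*81) + 78687) = 1/((-135 - 81) + 78687) = 1/(-216 + 78687) = 1/78471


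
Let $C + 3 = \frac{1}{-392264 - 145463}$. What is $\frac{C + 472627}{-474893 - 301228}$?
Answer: $- \frac{84714228549}{139113738989} \approx -0.60896$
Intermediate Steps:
$C = - \frac{1613182}{537727}$ ($C = -3 + \frac{1}{-392264 - 145463} = -3 + \frac{1}{-537727} = -3 - \frac{1}{537727} = - \frac{1613182}{537727} \approx -3.0$)
$\frac{C + 472627}{-474893 - 301228} = \frac{- \frac{1613182}{537727} + 472627}{-474893 - 301228} = \frac{254142685647}{537727 \left(-776121\right)} = \frac{254142685647}{537727} \left(- \frac{1}{776121}\right) = - \frac{84714228549}{139113738989}$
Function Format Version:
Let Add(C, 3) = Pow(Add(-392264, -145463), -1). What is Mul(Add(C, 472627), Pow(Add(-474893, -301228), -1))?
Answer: Rational(-84714228549, 139113738989) ≈ -0.60896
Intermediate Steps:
C = Rational(-1613182, 537727) (C = Add(-3, Pow(Add(-392264, -145463), -1)) = Add(-3, Pow(-537727, -1)) = Add(-3, Rational(-1, 537727)) = Rational(-1613182, 537727) ≈ -3.0000)
Mul(Add(C, 472627), Pow(Add(-474893, -301228), -1)) = Mul(Add(Rational(-1613182, 537727), 472627), Pow(Add(-474893, -301228), -1)) = Mul(Rational(254142685647, 537727), Pow(-776121, -1)) = Mul(Rational(254142685647, 537727), Rational(-1, 776121)) = Rational(-84714228549, 139113738989)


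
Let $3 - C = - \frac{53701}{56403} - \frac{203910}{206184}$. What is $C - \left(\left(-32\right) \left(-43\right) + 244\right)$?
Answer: $- \frac{3130360025845}{1938232692} \approx -1615.1$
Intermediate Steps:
$C = \frac{9576935195}{1938232692}$ ($C = 3 - \left(- \frac{53701}{56403} - \frac{203910}{206184}\right) = 3 - \left(\left(-53701\right) \frac{1}{56403} - \frac{33985}{34364}\right) = 3 - \left(- \frac{53701}{56403} - \frac{33985}{34364}\right) = 3 - - \frac{3762237119}{1938232692} = 3 + \frac{3762237119}{1938232692} = \frac{9576935195}{1938232692} \approx 4.9411$)
$C - \left(\left(-32\right) \left(-43\right) + 244\right) = \frac{9576935195}{1938232692} - \left(\left(-32\right) \left(-43\right) + 244\right) = \frac{9576935195}{1938232692} - \left(1376 + 244\right) = \frac{9576935195}{1938232692} - 1620 = - \frac{3130360025845}{1938232692}$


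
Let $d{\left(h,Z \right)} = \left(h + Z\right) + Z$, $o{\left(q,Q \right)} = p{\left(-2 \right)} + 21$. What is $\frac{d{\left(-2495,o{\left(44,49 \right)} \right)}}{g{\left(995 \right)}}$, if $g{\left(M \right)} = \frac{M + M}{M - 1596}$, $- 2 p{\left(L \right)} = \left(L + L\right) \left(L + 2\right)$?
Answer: $\frac{1474253}{1990} \approx 740.83$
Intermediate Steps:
$p{\left(L \right)} = - L \left(2 + L\right)$ ($p{\left(L \right)} = - \frac{\left(L + L\right) \left(L + 2\right)}{2} = - \frac{2 L \left(2 + L\right)}{2} = - L \left(2 + L\right)$)
$g{\left(M \right)} = \frac{2 M}{-1596 + M}$
$o{\left(q,Q \right)} = 21$ ($o{\left(q,Q \right)} = \left(-1\right) \left(-2\right) \left(2 - 2\right) + 21 = \left(-1\right) \left(-2\right) 0 + 21 = 0 + 21 = 21$)
$d{\left(h,Z \right)} = h + 2 Z$ ($d{\left(h,Z \right)} = \left(Z + h\right) + Z = h + 2 Z$)
$\frac{d{\left(-2495,o{\left(44,49 \right)} \right)}}{g{\left(995 \right)}} = \frac{-2495 + 2 \cdot 21}{2 \cdot 995 \frac{1}{-1596 + 995}} = \frac{-2495 + 42}{2 \cdot 995 \frac{1}{-601}} = - \frac{2453}{2 \cdot 995 \left(- \frac{1}{601}\right)} = - \frac{2453}{- \frac{1990}{601}} = \left(-2453\right) \left(- \frac{601}{1990}\right) = \frac{1474253}{1990}$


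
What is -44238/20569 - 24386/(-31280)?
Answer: -441084503/321699160 ≈ -1.3711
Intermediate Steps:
-44238/20569 - 24386/(-31280) = -44238*1/20569 - 24386*(-1/31280) = -44238/20569 + 12193/15640 = -441084503/321699160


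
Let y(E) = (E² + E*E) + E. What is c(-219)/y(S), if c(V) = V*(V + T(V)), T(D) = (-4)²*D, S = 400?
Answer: 90593/35600 ≈ 2.5447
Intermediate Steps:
T(D) = 16*D
c(V) = 17*V² (c(V) = V*(V + 16*V) = V*(17*V) = 17*V²)
y(E) = E + 2*E² (y(E) = (E² + E²) + E = 2*E² + E = E + 2*E²)
c(-219)/y(S) = (17*(-219)²)/((400*(1 + 2*400))) = (17*47961)/((400*(1 + 800))) = 815337/((400*801)) = 815337/320400 = 815337*(1/320400) = 90593/35600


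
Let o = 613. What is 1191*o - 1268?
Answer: 728815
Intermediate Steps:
1191*o - 1268 = 1191*613 - 1268 = 730083 - 1268 = 728815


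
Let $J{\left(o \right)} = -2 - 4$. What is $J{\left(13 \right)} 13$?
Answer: $-78$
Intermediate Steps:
$J{\left(o \right)} = -6$ ($J{\left(o \right)} = -2 - 4 = -6$)
$J{\left(13 \right)} 13 = \left(-6\right) 13 = -78$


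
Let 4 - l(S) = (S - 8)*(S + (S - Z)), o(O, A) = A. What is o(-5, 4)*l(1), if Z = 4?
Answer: -40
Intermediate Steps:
l(S) = 4 - (-8 + S)*(-4 + 2*S) (l(S) = 4 - (S - 8)*(S + (S - 1*4)) = 4 - (-8 + S)*(S + (S - 4)) = 4 - (-8 + S)*(S + (-4 + S)) = 4 - (-8 + S)*(-4 + 2*S))
o(-5, 4)*l(1) = 4*(-28 - 2*1² + 20*1) = 4*(-28 - 2*1 + 20) = 4*(-28 - 2 + 20) = 4*(-10) = -40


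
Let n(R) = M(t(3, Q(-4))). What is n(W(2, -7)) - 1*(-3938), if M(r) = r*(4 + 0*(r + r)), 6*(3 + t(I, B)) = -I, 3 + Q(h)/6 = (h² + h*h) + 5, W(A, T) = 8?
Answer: 3924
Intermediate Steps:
Q(h) = 12 + 12*h² (Q(h) = -18 + 6*((h² + h*h) + 5) = -18 + 6*((h² + h²) + 5) = -18 + 6*(2*h² + 5) = -18 + 6*(5 + 2*h²) = -18 + (30 + 12*h²) = 12 + 12*h²)
t(I, B) = -3 - I/6 (t(I, B) = -3 + (-I)/6 = -3 - I/6)
M(r) = 4*r (M(r) = r*(4 + 0*(2*r)) = r*(4 + 0) = r*4 = 4*r)
n(R) = -14 (n(R) = 4*(-3 - ⅙*3) = 4*(-3 - ½) = 4*(-7/2) = -14)
n(W(2, -7)) - 1*(-3938) = -14 - 1*(-3938) = -14 + 3938 = 3924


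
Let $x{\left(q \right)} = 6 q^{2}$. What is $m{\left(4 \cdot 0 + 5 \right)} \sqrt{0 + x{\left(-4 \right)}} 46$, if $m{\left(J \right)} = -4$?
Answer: $- 736 \sqrt{6} \approx -1802.8$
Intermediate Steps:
$m{\left(4 \cdot 0 + 5 \right)} \sqrt{0 + x{\left(-4 \right)}} 46 = - 4 \sqrt{0 + 6 \left(-4\right)^{2}} \cdot 46 = - 4 \sqrt{0 + 6 \cdot 16} \cdot 46 = - 4 \sqrt{0 + 96} \cdot 46 = - 4 \sqrt{96} \cdot 46 = - 4 \cdot 4 \sqrt{6} \cdot 46 = - 16 \sqrt{6} \cdot 46 = - 736 \sqrt{6}$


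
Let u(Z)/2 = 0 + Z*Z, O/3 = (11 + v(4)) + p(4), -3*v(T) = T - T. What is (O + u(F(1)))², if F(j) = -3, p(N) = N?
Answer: 3969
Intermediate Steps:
v(T) = 0 (v(T) = -(T - T)/3 = -⅓*0 = 0)
O = 45 (O = 3*((11 + 0) + 4) = 3*(11 + 4) = 3*15 = 45)
u(Z) = 2*Z² (u(Z) = 2*(0 + Z*Z) = 2*(0 + Z²) = 2*Z²)
(O + u(F(1)))² = (45 + 2*(-3)²)² = (45 + 2*9)² = (45 + 18)² = 63² = 3969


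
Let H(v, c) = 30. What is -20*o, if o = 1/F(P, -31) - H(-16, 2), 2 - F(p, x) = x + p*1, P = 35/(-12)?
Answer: 258360/431 ≈ 599.44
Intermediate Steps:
P = -35/12 (P = 35*(-1/12) = -35/12 ≈ -2.9167)
F(p, x) = 2 - p - x (F(p, x) = 2 - (x + p*1) = 2 - (x + p) = 2 - (p + x) = 2 + (-p - x) = 2 - p - x)
o = -12918/431 (o = 1/(2 - 1*(-35/12) - 1*(-31)) - 1*30 = 1/(2 + 35/12 + 31) - 30 = 1/(431/12) - 30 = 12/431 - 30 = -12918/431 ≈ -29.972)
-20*o = -20*(-12918/431) = 258360/431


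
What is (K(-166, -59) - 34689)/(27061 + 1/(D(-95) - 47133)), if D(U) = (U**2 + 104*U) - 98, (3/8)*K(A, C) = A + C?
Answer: -1696906854/1301255245 ≈ -1.3041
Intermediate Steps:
K(A, C) = 8*A/3 + 8*C/3 (K(A, C) = 8*(A + C)/3 = 8*A/3 + 8*C/3)
D(U) = -98 + U**2 + 104*U
(K(-166, -59) - 34689)/(27061 + 1/(D(-95) - 47133)) = (((8/3)*(-166) + (8/3)*(-59)) - 34689)/(27061 + 1/((-98 + (-95)**2 + 104*(-95)) - 47133)) = ((-1328/3 - 472/3) - 34689)/(27061 + 1/((-98 + 9025 - 9880) - 47133)) = (-600 - 34689)/(27061 + 1/(-953 - 47133)) = -35289/(27061 + 1/(-48086)) = -35289/(27061 - 1/48086) = -35289/1301255245/48086 = -35289*48086/1301255245 = -1696906854/1301255245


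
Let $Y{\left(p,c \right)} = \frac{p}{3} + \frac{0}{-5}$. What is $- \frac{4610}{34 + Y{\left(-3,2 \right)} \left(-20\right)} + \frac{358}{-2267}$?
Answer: $- \frac{5235101}{61209} \approx -85.528$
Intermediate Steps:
$Y{\left(p,c \right)} = \frac{p}{3}$ ($Y{\left(p,c \right)} = p \frac{1}{3} + 0 \left(- \frac{1}{5}\right) = \frac{p}{3} + 0 = \frac{p}{3}$)
$- \frac{4610}{34 + Y{\left(-3,2 \right)} \left(-20\right)} + \frac{358}{-2267} = - \frac{4610}{34 + \frac{1}{3} \left(-3\right) \left(-20\right)} + \frac{358}{-2267} = - \frac{4610}{34 - -20} + 358 \left(- \frac{1}{2267}\right) = - \frac{4610}{34 + 20} - \frac{358}{2267} = - \frac{4610}{54} - \frac{358}{2267} = \left(-4610\right) \frac{1}{54} - \frac{358}{2267} = - \frac{2305}{27} - \frac{358}{2267} = - \frac{5235101}{61209}$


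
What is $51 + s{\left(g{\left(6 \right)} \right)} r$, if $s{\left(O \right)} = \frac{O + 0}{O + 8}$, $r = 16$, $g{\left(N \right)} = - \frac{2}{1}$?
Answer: $\frac{137}{3} \approx 45.667$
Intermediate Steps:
$g{\left(N \right)} = -2$ ($g{\left(N \right)} = \left(-2\right) 1 = -2$)
$s{\left(O \right)} = \frac{O}{8 + O}$
$51 + s{\left(g{\left(6 \right)} \right)} r = 51 + - \frac{2}{8 - 2} \cdot 16 = 51 + - \frac{2}{6} \cdot 16 = 51 + \left(-2\right) \frac{1}{6} \cdot 16 = 51 - \frac{16}{3} = \frac{137}{3}$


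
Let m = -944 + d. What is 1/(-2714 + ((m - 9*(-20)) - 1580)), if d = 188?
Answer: -1/4870 ≈ -0.00020534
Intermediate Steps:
m = -756 (m = -944 + 188 = -756)
1/(-2714 + ((m - 9*(-20)) - 1580)) = 1/(-2714 + ((-756 - 9*(-20)) - 1580)) = 1/(-2714 + ((-756 + 180) - 1580)) = 1/(-2714 + (-576 - 1580)) = 1/(-2714 - 2156) = 1/(-4870) = -1/4870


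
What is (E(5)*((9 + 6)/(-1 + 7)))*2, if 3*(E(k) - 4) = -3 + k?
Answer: 70/3 ≈ 23.333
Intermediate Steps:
E(k) = 3 + k/3 (E(k) = 4 + (-3 + k)/3 = 4 + (-1 + k/3) = 3 + k/3)
(E(5)*((9 + 6)/(-1 + 7)))*2 = ((3 + (1/3)*5)*((9 + 6)/(-1 + 7)))*2 = ((3 + 5/3)*(15/6))*2 = (14*(15*(1/6))/3)*2 = ((14/3)*(5/2))*2 = (35/3)*2 = 70/3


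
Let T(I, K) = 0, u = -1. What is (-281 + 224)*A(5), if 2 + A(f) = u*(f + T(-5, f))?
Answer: 399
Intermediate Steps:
A(f) = -2 - f (A(f) = -2 - (f + 0) = -2 - f)
(-281 + 224)*A(5) = (-281 + 224)*(-2 - 1*5) = -57*(-2 - 5) = -57*(-7) = 399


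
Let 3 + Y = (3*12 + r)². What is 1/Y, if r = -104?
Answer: 1/4621 ≈ 0.00021640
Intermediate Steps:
Y = 4621 (Y = -3 + (3*12 - 104)² = -3 + (36 - 104)² = -3 + (-68)² = -3 + 4624 = 4621)
1/Y = 1/4621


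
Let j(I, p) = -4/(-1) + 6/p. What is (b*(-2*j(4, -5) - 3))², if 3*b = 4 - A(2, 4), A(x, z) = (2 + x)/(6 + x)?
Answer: 90601/900 ≈ 100.67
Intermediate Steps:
j(I, p) = 4 + 6/p (j(I, p) = -4*(-1) + 6/p = 4 + 6/p)
A(x, z) = (2 + x)/(6 + x)
b = 7/6 (b = (4 - (2 + 2)/(6 + 2))/3 = (4 - 4/8)/3 = (4 - 1*½)/3 = (4 - ½)/3 = (⅓)*(7/2) = 7/6 ≈ 1.1667)
(b*(-2*j(4, -5) - 3))² = (7*(-2*(4 + 6/(-5)) - 3)/6)² = (7*(-2*(4 + 6*(-⅕)) - 3)/6)² = (7*(-2*(4 - 6/5) - 3)/6)² = (7*(-2*14/5 - 3)/6)² = (7*(-28/5 - 3)/6)² = ((7/6)*(-43/5))² = (-301/30)² = 90601/900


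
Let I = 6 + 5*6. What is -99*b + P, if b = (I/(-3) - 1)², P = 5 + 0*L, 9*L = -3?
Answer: -16726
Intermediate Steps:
L = -⅓ (L = (⅑)*(-3) = -⅓ ≈ -0.33333)
I = 36 (I = 6 + 30 = 36)
P = 5 (P = 5 + 0*(-⅓) = 5 + 0 = 5)
b = 169 (b = (36/(-3) - 1)² = (36*(-⅓) - 1)² = (-12 - 1)² = (-13)² = 169)
-99*b + P = -99*169 + 5 = -16731 + 5 = -16726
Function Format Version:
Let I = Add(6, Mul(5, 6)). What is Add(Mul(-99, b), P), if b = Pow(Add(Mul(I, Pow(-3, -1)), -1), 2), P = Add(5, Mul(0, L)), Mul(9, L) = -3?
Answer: -16726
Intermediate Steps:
L = Rational(-1, 3) (L = Mul(Rational(1, 9), -3) = Rational(-1, 3) ≈ -0.33333)
I = 36 (I = Add(6, 30) = 36)
P = 5 (P = Add(5, Mul(0, Rational(-1, 3))) = Add(5, 0) = 5)
b = 169 (b = Pow(Add(Mul(36, Pow(-3, -1)), -1), 2) = Pow(Add(Mul(36, Rational(-1, 3)), -1), 2) = Pow(Add(-12, -1), 2) = Pow(-13, 2) = 169)
Add(Mul(-99, b), P) = Add(Mul(-99, 169), 5) = Add(-16731, 5) = -16726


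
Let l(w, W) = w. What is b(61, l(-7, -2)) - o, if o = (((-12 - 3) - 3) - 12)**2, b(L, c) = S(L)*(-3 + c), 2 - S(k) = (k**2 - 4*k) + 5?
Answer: 33900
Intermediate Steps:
S(k) = -3 - k**2 + 4*k (S(k) = 2 - ((k**2 - 4*k) + 5) = 2 - (5 + k**2 - 4*k) = 2 + (-5 - k**2 + 4*k) = -3 - k**2 + 4*k)
b(L, c) = (-3 + c)*(-3 - L**2 + 4*L) (b(L, c) = (-3 - L**2 + 4*L)*(-3 + c) = (-3 + c)*(-3 - L**2 + 4*L))
o = 900 (o = ((-15 - 3) - 12)**2 = (-18 - 12)**2 = (-30)**2 = 900)
b(61, l(-7, -2)) - o = -(-3 - 7)*(3 + 61**2 - 4*61) - 1*900 = -1*(-10)*(3 + 3721 - 244) - 900 = -1*(-10)*3480 - 900 = 34800 - 900 = 33900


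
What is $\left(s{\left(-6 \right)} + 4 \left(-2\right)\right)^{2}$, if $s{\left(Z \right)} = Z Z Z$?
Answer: $50176$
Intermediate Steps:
$s{\left(Z \right)} = Z^{3}$ ($s{\left(Z \right)} = Z^{2} Z = Z^{3}$)
$\left(s{\left(-6 \right)} + 4 \left(-2\right)\right)^{2} = \left(\left(-6\right)^{3} + 4 \left(-2\right)\right)^{2} = \left(-216 - 8\right)^{2} = \left(-224\right)^{2} = 50176$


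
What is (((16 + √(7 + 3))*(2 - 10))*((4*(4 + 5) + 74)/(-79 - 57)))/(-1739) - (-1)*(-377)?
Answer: -11147011/29563 - 110*√10/29563 ≈ -377.07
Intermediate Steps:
(((16 + √(7 + 3))*(2 - 10))*((4*(4 + 5) + 74)/(-79 - 57)))/(-1739) - (-1)*(-377) = (((16 + √10)*(-8))*((4*9 + 74)/(-136)))*(-1/1739) - 1*377 = ((-128 - 8*√10)*((36 + 74)*(-1/136)))*(-1/1739) - 377 = ((-128 - 8*√10)*(110*(-1/136)))*(-1/1739) - 377 = ((-128 - 8*√10)*(-55/68))*(-1/1739) - 377 = (1760/17 + 110*√10/17)*(-1/1739) - 377 = (-1760/29563 - 110*√10/29563) - 377 = -11147011/29563 - 110*√10/29563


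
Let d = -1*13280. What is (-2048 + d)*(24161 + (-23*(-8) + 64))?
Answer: -374141152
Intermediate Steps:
d = -13280
(-2048 + d)*(24161 + (-23*(-8) + 64)) = (-2048 - 13280)*(24161 + (-23*(-8) + 64)) = -15328*(24161 + (184 + 64)) = -15328*(24161 + 248) = -15328*24409 = -374141152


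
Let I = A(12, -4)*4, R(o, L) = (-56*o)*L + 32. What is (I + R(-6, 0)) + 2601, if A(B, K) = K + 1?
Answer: 2621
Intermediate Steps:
A(B, K) = 1 + K
R(o, L) = 32 - 56*L*o (R(o, L) = -56*L*o + 32 = 32 - 56*L*o)
I = -12 (I = (1 - 4)*4 = -3*4 = -12)
(I + R(-6, 0)) + 2601 = (-12 + (32 - 56*0*(-6))) + 2601 = (-12 + (32 + 0)) + 2601 = (-12 + 32) + 2601 = 20 + 2601 = 2621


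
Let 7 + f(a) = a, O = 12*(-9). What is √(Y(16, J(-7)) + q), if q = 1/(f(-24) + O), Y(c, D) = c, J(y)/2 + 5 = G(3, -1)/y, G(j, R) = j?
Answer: 3*√34333/139 ≈ 3.9991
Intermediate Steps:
O = -108
f(a) = -7 + a
J(y) = -10 + 6/y (J(y) = -10 + 2*(3/y) = -10 + 6/y)
q = -1/139 (q = 1/((-7 - 24) - 108) = 1/(-31 - 108) = 1/(-139) = -1/139 ≈ -0.0071942)
√(Y(16, J(-7)) + q) = √(16 - 1/139) = √(2223/139) = 3*√34333/139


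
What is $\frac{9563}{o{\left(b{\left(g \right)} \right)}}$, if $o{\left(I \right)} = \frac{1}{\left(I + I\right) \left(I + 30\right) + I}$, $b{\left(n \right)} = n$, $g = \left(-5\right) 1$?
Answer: $-2438565$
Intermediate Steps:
$g = -5$
$o{\left(I \right)} = \frac{1}{I + 2 I \left(30 + I\right)}$ ($o{\left(I \right)} = \frac{1}{2 I \left(30 + I\right) + I} = \frac{1}{I + 2 I \left(30 + I\right)}$)
$\frac{9563}{o{\left(b{\left(g \right)} \right)}} = \frac{9563}{\frac{1}{-5} \frac{1}{61 + 2 \left(-5\right)}} = \frac{9563}{\left(- \frac{1}{5}\right) \frac{1}{61 - 10}} = \frac{9563}{\left(- \frac{1}{5}\right) \frac{1}{51}} = \frac{9563}{- \frac{1}{255}} = 9563 \left(-255\right) = -2438565$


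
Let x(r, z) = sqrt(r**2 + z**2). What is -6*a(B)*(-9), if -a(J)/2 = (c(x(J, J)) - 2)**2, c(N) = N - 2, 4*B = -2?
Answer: -1782 + 432*sqrt(2) ≈ -1171.1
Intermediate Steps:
B = -1/2 (B = (1/4)*(-2) = -1/2 ≈ -0.50000)
c(N) = -2 + N
a(J) = -2*(-4 + sqrt(2)*sqrt(J**2))**2 (a(J) = -2*((-2 + sqrt(J**2 + J**2)) - 2)**2 = -2*((-2 + sqrt(2*J**2)) - 2)**2 = -2*((-2 + sqrt(2)*sqrt(J**2)) - 2)**2 = -2*(-4 + sqrt(2)*sqrt(J**2))**2)
-6*a(B)*(-9) = -(-12)*(-4 + sqrt(2)*sqrt((-1/2)**2))**2*(-9) = -(-12)*(-4 + sqrt(2)*sqrt(1/4))**2*(-9) = -(-12)*(-4 + sqrt(2)*(1/2))**2*(-9) = -(-12)*(-4 + sqrt(2)/2)**2*(-9) = (12*(-4 + sqrt(2)/2)**2)*(-9) = -108*(-4 + sqrt(2)/2)**2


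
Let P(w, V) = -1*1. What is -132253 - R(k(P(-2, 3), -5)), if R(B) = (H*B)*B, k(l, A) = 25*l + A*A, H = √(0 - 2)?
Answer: -132253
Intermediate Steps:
P(w, V) = -1
H = I*√2 (H = √(-2) = I*√2 ≈ 1.4142*I)
k(l, A) = A² + 25*l (k(l, A) = 25*l + A² = A² + 25*l)
R(B) = I*√2*B² (R(B) = ((I*√2)*B)*B = (I*B*√2)*B = I*√2*B²)
-132253 - R(k(P(-2, 3), -5)) = -132253 - I*√2*((-5)² + 25*(-1))² = -132253 - I*√2*(25 - 25)² = -132253 - I*√2*0² = -132253 - I*√2*0 = -132253 - 1*0 = -132253 + 0 = -132253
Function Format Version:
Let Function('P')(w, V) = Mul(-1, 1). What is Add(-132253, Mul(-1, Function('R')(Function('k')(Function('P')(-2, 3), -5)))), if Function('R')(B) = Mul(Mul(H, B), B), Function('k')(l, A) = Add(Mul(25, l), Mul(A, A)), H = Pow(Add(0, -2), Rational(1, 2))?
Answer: -132253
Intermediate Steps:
Function('P')(w, V) = -1
H = Mul(I, Pow(2, Rational(1, 2))) (H = Pow(-2, Rational(1, 2)) = Mul(I, Pow(2, Rational(1, 2))) ≈ Mul(1.4142, I))
Function('k')(l, A) = Add(Pow(A, 2), Mul(25, l)) (Function('k')(l, A) = Add(Mul(25, l), Pow(A, 2)) = Add(Pow(A, 2), Mul(25, l)))
Function('R')(B) = Mul(I, Pow(2, Rational(1, 2)), Pow(B, 2)) (Function('R')(B) = Mul(Mul(Mul(I, Pow(2, Rational(1, 2))), B), B) = Mul(Mul(I, B, Pow(2, Rational(1, 2))), B) = Mul(I, Pow(2, Rational(1, 2)), Pow(B, 2)))
Add(-132253, Mul(-1, Function('R')(Function('k')(Function('P')(-2, 3), -5)))) = Add(-132253, Mul(-1, Mul(I, Pow(2, Rational(1, 2)), Pow(Add(Pow(-5, 2), Mul(25, -1)), 2)))) = Add(-132253, Mul(-1, Mul(I, Pow(2, Rational(1, 2)), Pow(Add(25, -25), 2)))) = Add(-132253, Mul(-1, Mul(I, Pow(2, Rational(1, 2)), Pow(0, 2)))) = Add(-132253, Mul(-1, Mul(I, Pow(2, Rational(1, 2)), 0))) = Add(-132253, Mul(-1, 0)) = Add(-132253, 0) = -132253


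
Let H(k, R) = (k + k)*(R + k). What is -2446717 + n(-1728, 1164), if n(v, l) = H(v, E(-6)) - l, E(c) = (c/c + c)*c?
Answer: 3420407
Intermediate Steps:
E(c) = c*(1 + c) (E(c) = (1 + c)*c = c*(1 + c))
H(k, R) = 2*k*(R + k) (H(k, R) = (2*k)*(R + k) = 2*k*(R + k))
n(v, l) = -l + 2*v*(30 + v) (n(v, l) = 2*v*(-6*(1 - 6) + v) - l = 2*v*(-6*(-5) + v) - l = 2*v*(30 + v) - l = -l + 2*v*(30 + v))
-2446717 + n(-1728, 1164) = -2446717 + (-1*1164 + 2*(-1728)*(30 - 1728)) = -2446717 + (-1164 + 2*(-1728)*(-1698)) = -2446717 + (-1164 + 5868288) = -2446717 + 5867124 = 3420407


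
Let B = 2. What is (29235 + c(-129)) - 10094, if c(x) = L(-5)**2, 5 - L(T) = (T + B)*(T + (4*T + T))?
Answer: 26366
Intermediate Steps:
L(T) = 5 - 6*T*(2 + T) (L(T) = 5 - (T + 2)*(T + (4*T + T)) = 5 - (2 + T)*(T + 5*T) = 5 - (2 + T)*6*T = 5 - 6*T*(2 + T))
c(x) = 7225 (c(x) = (5 - 12*(-5) - 6*(-5)**2)**2 = (5 + 60 - 6*25)**2 = (5 + 60 - 150)**2 = (-85)**2 = 7225)
(29235 + c(-129)) - 10094 = (29235 + 7225) - 10094 = 36460 - 10094 = 26366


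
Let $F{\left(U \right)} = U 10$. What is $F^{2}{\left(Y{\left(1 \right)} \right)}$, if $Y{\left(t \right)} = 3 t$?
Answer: $900$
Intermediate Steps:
$F{\left(U \right)} = 10 U$
$F^{2}{\left(Y{\left(1 \right)} \right)} = \left(10 \cdot 3 \cdot 1\right)^{2} = \left(10 \cdot 3\right)^{2} = 30^{2} = 900$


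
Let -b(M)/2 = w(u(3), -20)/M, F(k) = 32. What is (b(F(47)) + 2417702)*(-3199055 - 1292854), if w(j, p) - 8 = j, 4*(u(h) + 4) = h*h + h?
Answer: -173761526526525/16 ≈ -1.0860e+13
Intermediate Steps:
u(h) = -4 + h/4 + h**2/4 (u(h) = -4 + (h*h + h)/4 = -4 + (h**2 + h)/4 = -4 + (h + h**2)/4 = -4 + (h/4 + h**2/4) = -4 + h/4 + h**2/4)
w(j, p) = 8 + j
b(M) = -14/M (b(M) = -2*(8 + (-4 + (1/4)*3 + (1/4)*3**2))/M = -2*(8 + (-4 + 3/4 + (1/4)*9))/M = -2*(8 + (-4 + 3/4 + 9/4))/M = -2*(8 - 1)/M = -14/M)
(b(F(47)) + 2417702)*(-3199055 - 1292854) = (-14/32 + 2417702)*(-3199055 - 1292854) = (-14*1/32 + 2417702)*(-4491909) = (-7/16 + 2417702)*(-4491909) = (38683225/16)*(-4491909) = -173761526526525/16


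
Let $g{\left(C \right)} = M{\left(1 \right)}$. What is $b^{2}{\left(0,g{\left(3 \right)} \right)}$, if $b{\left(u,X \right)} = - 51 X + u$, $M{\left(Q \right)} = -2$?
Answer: $10404$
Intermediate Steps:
$g{\left(C \right)} = -2$
$b{\left(u,X \right)} = u - 51 X$
$b^{2}{\left(0,g{\left(3 \right)} \right)} = \left(0 - -102\right)^{2} = \left(0 + 102\right)^{2} = 102^{2} = 10404$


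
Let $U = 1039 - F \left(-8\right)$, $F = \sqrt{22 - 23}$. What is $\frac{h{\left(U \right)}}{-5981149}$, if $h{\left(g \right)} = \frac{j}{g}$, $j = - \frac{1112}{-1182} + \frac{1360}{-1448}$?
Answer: $- \frac{172474}{690728727915103215} + \frac{1328 i}{690728727915103215} \approx -2.497 \cdot 10^{-13} + 1.9226 \cdot 10^{-15} i$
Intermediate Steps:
$F = i$ ($F = \sqrt{-1} = i \approx 1.0 i$)
$j = \frac{166}{106971}$ ($j = \left(-1112\right) \left(- \frac{1}{1182}\right) + 1360 \left(- \frac{1}{1448}\right) = \frac{556}{591} - \frac{170}{181} = \frac{166}{106971} \approx 0.0015518$)
$U = 1039 + 8 i$ ($U = 1039 - i \left(-8\right) = 1039 - - 8 i = 1039 + 8 i \approx 1039.0 + 8.0 i$)
$h{\left(g \right)} = \frac{166}{106971 g}$
$\frac{h{\left(U \right)}}{-5981149} = \frac{\frac{166}{106971} \frac{1}{1039 + 8 i}}{-5981149} = \frac{166 \frac{1039 - 8 i}{1079585}}{106971} \left(- \frac{1}{5981149}\right) = \frac{166 \left(1039 - 8 i\right)}{115484287035} \left(- \frac{1}{5981149}\right) = - \frac{166 \left(1039 - 8 i\right)}{690728727915103215}$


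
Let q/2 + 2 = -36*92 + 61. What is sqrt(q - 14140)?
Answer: 3*I*sqrt(2294) ≈ 143.69*I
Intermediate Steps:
q = -6506 (q = -4 + 2*(-36*92 + 61) = -4 + 2*(-3312 + 61) = -4 + 2*(-3251) = -4 - 6502 = -6506)
sqrt(q - 14140) = sqrt(-6506 - 14140) = sqrt(-20646) = 3*I*sqrt(2294)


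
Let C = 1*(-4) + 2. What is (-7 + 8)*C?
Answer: -2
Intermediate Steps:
C = -2 (C = -4 + 2 = -2)
(-7 + 8)*C = (-7 + 8)*(-2) = 1*(-2) = -2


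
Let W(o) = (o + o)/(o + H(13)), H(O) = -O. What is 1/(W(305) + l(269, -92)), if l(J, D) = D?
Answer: -146/13127 ≈ -0.011122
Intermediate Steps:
W(o) = 2*o/(-13 + o) (W(o) = (o + o)/(o - 1*13) = (2*o)/(o - 13) = (2*o)/(-13 + o) = 2*o/(-13 + o))
1/(W(305) + l(269, -92)) = 1/(2*305/(-13 + 305) - 92) = 1/(2*305/292 - 92) = 1/(2*305*(1/292) - 92) = 1/(305/146 - 92) = 1/(-13127/146) = -146/13127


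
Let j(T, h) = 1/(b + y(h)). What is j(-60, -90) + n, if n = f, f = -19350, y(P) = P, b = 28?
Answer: -1199701/62 ≈ -19350.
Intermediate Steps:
j(T, h) = 1/(28 + h)
n = -19350
j(-60, -90) + n = 1/(28 - 90) - 19350 = 1/(-62) - 19350 = -1/62 - 19350 = -1199701/62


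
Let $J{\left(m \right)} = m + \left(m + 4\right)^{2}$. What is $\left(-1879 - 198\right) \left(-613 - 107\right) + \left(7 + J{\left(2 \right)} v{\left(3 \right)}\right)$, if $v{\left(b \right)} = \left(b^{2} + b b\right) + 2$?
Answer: $1496207$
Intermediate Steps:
$J{\left(m \right)} = m + \left(4 + m\right)^{2}$
$v{\left(b \right)} = 2 + 2 b^{2}$ ($v{\left(b \right)} = \left(b^{2} + b^{2}\right) + 2 = 2 b^{2} + 2 = 2 + 2 b^{2}$)
$\left(-1879 - 198\right) \left(-613 - 107\right) + \left(7 + J{\left(2 \right)} v{\left(3 \right)}\right) = \left(-1879 - 198\right) \left(-613 - 107\right) + \left(7 + \left(2 + \left(4 + 2\right)^{2}\right) \left(2 + 2 \cdot 3^{2}\right)\right) = \left(-2077\right) \left(-720\right) + \left(7 + \left(2 + 6^{2}\right) \left(2 + 2 \cdot 9\right)\right) = 1495440 + \left(7 + \left(2 + 36\right) \left(2 + 18\right)\right) = 1495440 + \left(7 + 38 \cdot 20\right) = 1495440 + \left(7 + 760\right) = 1495440 + 767 = 1496207$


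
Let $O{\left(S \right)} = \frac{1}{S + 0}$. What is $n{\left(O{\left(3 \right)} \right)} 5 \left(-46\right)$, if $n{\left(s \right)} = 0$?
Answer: $0$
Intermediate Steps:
$O{\left(S \right)} = \frac{1}{S}$
$n{\left(O{\left(3 \right)} \right)} 5 \left(-46\right) = 0 \cdot 5 \left(-46\right) = 0 \left(-46\right) = 0$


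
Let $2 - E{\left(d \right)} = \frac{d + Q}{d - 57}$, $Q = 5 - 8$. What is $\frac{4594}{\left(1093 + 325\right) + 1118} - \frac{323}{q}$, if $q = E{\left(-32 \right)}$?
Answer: $- \frac{36122725}{181324} \approx -199.22$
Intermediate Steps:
$Q = -3$ ($Q = 5 - 8 = -3$)
$E{\left(d \right)} = 2 - \frac{-3 + d}{-57 + d}$ ($E{\left(d \right)} = 2 - \frac{d - 3}{d - 57} = 2 - \frac{-3 + d}{-57 + d}$)
$q = \frac{143}{89}$ ($q = \frac{-111 - 32}{-57 - 32} = \frac{1}{-89} \left(-143\right) = \left(- \frac{1}{89}\right) \left(-143\right) = \frac{143}{89} \approx 1.6067$)
$\frac{4594}{\left(1093 + 325\right) + 1118} - \frac{323}{q} = \frac{4594}{\left(1093 + 325\right) + 1118} - \frac{323}{\frac{143}{89}} = \frac{4594}{1418 + 1118} - \frac{28747}{143} = \frac{4594}{2536} - \frac{28747}{143} = 4594 \cdot \frac{1}{2536} - \frac{28747}{143} = \frac{2297}{1268} - \frac{28747}{143} = - \frac{36122725}{181324}$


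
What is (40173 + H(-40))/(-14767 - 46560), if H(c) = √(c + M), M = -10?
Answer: -5739/8761 - 5*I*√2/61327 ≈ -0.65506 - 0.0001153*I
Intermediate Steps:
H(c) = √(-10 + c) (H(c) = √(c - 10) = √(-10 + c))
(40173 + H(-40))/(-14767 - 46560) = (40173 + √(-10 - 40))/(-14767 - 46560) = (40173 + √(-50))/(-61327) = (40173 + 5*I*√2)*(-1/61327) = -5739/8761 - 5*I*√2/61327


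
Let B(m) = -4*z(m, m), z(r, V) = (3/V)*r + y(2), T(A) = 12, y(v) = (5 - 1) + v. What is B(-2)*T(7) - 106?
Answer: -538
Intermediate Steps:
y(v) = 4 + v
z(r, V) = 6 + 3*r/V (z(r, V) = (3/V)*r + (4 + 2) = 3*r/V + 6 = 6 + 3*r/V)
B(m) = -36 (B(m) = -4*(6 + 3*m/m) = -4*(6 + 3) = -4*9 = -36)
B(-2)*T(7) - 106 = -36*12 - 106 = -432 - 106 = -538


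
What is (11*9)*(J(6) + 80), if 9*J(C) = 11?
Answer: 8041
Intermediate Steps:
J(C) = 11/9 (J(C) = (⅑)*11 = 11/9)
(11*9)*(J(6) + 80) = (11*9)*(11/9 + 80) = 99*(731/9) = 8041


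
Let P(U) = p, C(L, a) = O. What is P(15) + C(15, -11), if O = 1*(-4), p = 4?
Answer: 0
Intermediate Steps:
O = -4
C(L, a) = -4
P(U) = 4
P(15) + C(15, -11) = 4 - 4 = 0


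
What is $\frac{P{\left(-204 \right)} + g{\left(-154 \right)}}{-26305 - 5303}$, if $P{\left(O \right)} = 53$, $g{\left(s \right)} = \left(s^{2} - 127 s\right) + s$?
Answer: $- \frac{4797}{3512} \approx -1.3659$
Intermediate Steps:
$g{\left(s \right)} = s^{2} - 126 s$
$\frac{P{\left(-204 \right)} + g{\left(-154 \right)}}{-26305 - 5303} = \frac{53 - 154 \left(-126 - 154\right)}{-26305 - 5303} = \frac{53 - -43120}{-31608} = \left(53 + 43120\right) \left(- \frac{1}{31608}\right) = 43173 \left(- \frac{1}{31608}\right) = - \frac{4797}{3512}$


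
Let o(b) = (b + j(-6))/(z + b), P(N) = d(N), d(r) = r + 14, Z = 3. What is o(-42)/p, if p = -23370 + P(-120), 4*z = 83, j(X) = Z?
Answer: -39/498865 ≈ -7.8177e-5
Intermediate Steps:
d(r) = 14 + r
j(X) = 3
P(N) = 14 + N
z = 83/4 (z = (¼)*83 = 83/4 ≈ 20.750)
o(b) = (3 + b)/(83/4 + b) (o(b) = (b + 3)/(83/4 + b) = (3 + b)/(83/4 + b))
p = -23476 (p = -23370 + (14 - 120) = -23370 - 106 = -23476)
o(-42)/p = (4*(3 - 42)/(83 + 4*(-42)))/(-23476) = (4*(-39)/(83 - 168))*(-1/23476) = (4*(-39)/(-85))*(-1/23476) = (4*(-1/85)*(-39))*(-1/23476) = (156/85)*(-1/23476) = -39/498865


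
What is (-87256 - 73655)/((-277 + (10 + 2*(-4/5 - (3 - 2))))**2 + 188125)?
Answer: -4022775/6533734 ≈ -0.61569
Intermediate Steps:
(-87256 - 73655)/((-277 + (10 + 2*(-4/5 - (3 - 2))))**2 + 188125) = -160911/((-277 + (10 + 2*(-4/5 - 1*1)))**2 + 188125) = -160911/((-277 + (10 + 2*(-1*4/5 - 1)))**2 + 188125) = -160911/((-277 + (10 + 2*(-4/5 - 1)))**2 + 188125) = -160911/((-277 + (10 + 2*(-9/5)))**2 + 188125) = -160911/((-277 + (10 - 18/5))**2 + 188125) = -160911/((-277 + 32/5)**2 + 188125) = -160911/((-1353/5)**2 + 188125) = -160911/(1830609/25 + 188125) = -160911/6533734/25 = -160911*25/6533734 = -4022775/6533734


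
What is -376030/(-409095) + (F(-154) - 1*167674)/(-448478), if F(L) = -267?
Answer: 47469001147/36694021482 ≈ 1.2936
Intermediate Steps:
-376030/(-409095) + (F(-154) - 1*167674)/(-448478) = -376030/(-409095) + (-267 - 1*167674)/(-448478) = -376030*(-1/409095) + (-267 - 167674)*(-1/448478) = 75206/81819 - 167941*(-1/448478) = 75206/81819 + 167941/448478 = 47469001147/36694021482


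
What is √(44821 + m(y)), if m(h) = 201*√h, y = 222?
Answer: √(44821 + 201*√222) ≈ 218.67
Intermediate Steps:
√(44821 + m(y)) = √(44821 + 201*√222)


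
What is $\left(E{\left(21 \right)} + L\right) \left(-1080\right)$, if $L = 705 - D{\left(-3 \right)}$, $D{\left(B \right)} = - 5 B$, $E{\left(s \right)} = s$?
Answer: $-767880$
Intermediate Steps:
$L = 690$ ($L = 705 - \left(-5\right) \left(-3\right) = 705 - 15 = 690$)
$\left(E{\left(21 \right)} + L\right) \left(-1080\right) = \left(21 + 690\right) \left(-1080\right) = 711 \left(-1080\right) = -767880$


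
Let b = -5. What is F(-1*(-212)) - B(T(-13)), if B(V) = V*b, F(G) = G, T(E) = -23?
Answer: 97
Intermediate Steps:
B(V) = -5*V (B(V) = V*(-5) = -5*V)
F(-1*(-212)) - B(T(-13)) = -1*(-212) - (-5)*(-23) = 212 - 1*115 = 212 - 115 = 97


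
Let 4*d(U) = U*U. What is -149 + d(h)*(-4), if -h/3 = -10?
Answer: -1049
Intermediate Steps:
h = 30 (h = -3*(-10) = 30)
d(U) = U**2/4 (d(U) = (U*U)/4 = U**2/4)
-149 + d(h)*(-4) = -149 + ((1/4)*30**2)*(-4) = -149 + ((1/4)*900)*(-4) = -149 + 225*(-4) = -149 - 900 = -1049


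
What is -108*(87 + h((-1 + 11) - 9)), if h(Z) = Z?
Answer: -9504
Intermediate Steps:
-108*(87 + h((-1 + 11) - 9)) = -108*(87 + ((-1 + 11) - 9)) = -108*(87 + (10 - 9)) = -108*(87 + 1) = -108*88 = -9504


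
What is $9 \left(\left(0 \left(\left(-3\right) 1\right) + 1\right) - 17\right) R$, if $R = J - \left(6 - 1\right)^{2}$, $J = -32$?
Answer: $8208$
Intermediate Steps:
$R = -57$ ($R = -32 - \left(6 - 1\right)^{2} = -32 - 5^{2} = -32 - 25 = -57$)
$9 \left(\left(0 \left(\left(-3\right) 1\right) + 1\right) - 17\right) R = 9 \left(\left(0 \left(\left(-3\right) 1\right) + 1\right) - 17\right) \left(-57\right) = 9 \left(\left(0 \left(-3\right) + 1\right) - 17\right) \left(-57\right) = 9 \left(\left(0 + 1\right) - 17\right) \left(-57\right) = 9 \left(1 - 17\right) \left(-57\right) = 9 \left(-16\right) \left(-57\right) = \left(-144\right) \left(-57\right) = 8208$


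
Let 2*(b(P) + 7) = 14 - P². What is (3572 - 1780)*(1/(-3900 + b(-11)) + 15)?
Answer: 212912896/7921 ≈ 26880.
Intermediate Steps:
b(P) = -P²/2 (b(P) = -7 + (14 - P²)/2 = -7 + (7 - P²/2) = -P²/2)
(3572 - 1780)*(1/(-3900 + b(-11)) + 15) = (3572 - 1780)*(1/(-3900 - ½*(-11)²) + 15) = 1792*(1/(-3900 - ½*121) + 15) = 1792*(1/(-3900 - 121/2) + 15) = 1792*(1/(-7921/2) + 15) = 1792*(-2/7921 + 15) = 1792*(118813/7921) = 212912896/7921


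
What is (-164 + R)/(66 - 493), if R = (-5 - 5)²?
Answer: 64/427 ≈ 0.14988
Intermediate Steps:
R = 100 (R = (-10)² = 100)
(-164 + R)/(66 - 493) = (-164 + 100)/(66 - 493) = -64/(-427) = -64*(-1/427) = 64/427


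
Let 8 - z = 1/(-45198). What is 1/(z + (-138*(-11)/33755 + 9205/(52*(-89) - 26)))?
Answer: 1775103653115/10769775289964 ≈ 0.16482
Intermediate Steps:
z = 361585/45198 (z = 8 - 1/(-45198) = 8 - 1*(-1/45198) = 8 + 1/45198 = 361585/45198 ≈ 8.0000)
1/(z + (-138*(-11)/33755 + 9205/(52*(-89) - 26))) = 1/(361585/45198 + (-138*(-11)/33755 + 9205/(52*(-89) - 26))) = 1/(361585/45198 + (1518*(1/33755) + 9205/(-4628 - 26))) = 1/(361585/45198 + (1518/33755 + 9205/(-4654))) = 1/(361585/45198 + (1518/33755 + 9205*(-1/4654))) = 1/(361585/45198 + (1518/33755 - 9205/4654)) = 1/(361585/45198 - 303650003/157095770) = 1/(10769775289964/1775103653115) = 1775103653115/10769775289964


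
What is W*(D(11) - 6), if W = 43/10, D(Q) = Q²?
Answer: 989/2 ≈ 494.50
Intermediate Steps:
W = 43/10 (W = 43*(⅒) = 43/10 ≈ 4.3000)
W*(D(11) - 6) = 43*(11² - 6)/10 = 43*(121 - 6)/10 = (43/10)*115 = 989/2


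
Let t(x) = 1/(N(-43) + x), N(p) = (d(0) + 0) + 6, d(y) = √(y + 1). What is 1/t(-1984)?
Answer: -1977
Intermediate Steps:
d(y) = √(1 + y)
N(p) = 7 (N(p) = (√(1 + 0) + 0) + 6 = (√1 + 0) + 6 = (1 + 0) + 6 = 1 + 6 = 7)
t(x) = 1/(7 + x)
1/t(-1984) = 1/(1/(7 - 1984)) = 1/(1/(-1977)) = 1/(-1/1977) = -1977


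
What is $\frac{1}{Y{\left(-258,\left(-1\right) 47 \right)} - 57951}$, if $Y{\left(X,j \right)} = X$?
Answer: $- \frac{1}{58209} \approx -1.7179 \cdot 10^{-5}$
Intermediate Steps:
$\frac{1}{Y{\left(-258,\left(-1\right) 47 \right)} - 57951} = \frac{1}{-258 - 57951} = \frac{1}{-58209} = - \frac{1}{58209}$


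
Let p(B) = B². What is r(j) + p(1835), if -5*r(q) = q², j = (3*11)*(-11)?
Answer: 16704356/5 ≈ 3.3409e+6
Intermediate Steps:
j = -363 (j = 33*(-11) = -363)
r(q) = -q²/5
r(j) + p(1835) = -⅕*(-363)² + 1835² = -⅕*131769 + 3367225 = -131769/5 + 3367225 = 16704356/5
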